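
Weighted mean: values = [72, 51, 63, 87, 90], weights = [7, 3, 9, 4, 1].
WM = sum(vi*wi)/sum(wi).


Numerator = 72*7 + 51*3 + 63*9 + 87*4 + 90*1 = 1662
Denominator = 7 + 3 + 9 + 4 + 1 = 24
WM = 1662/24 = 69.2500

WM = 69.2500


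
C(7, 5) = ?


C(7,5) = 7!/(5! × 2!)
= 5040/(120 × 2)
= 21

C(7,5) = 21


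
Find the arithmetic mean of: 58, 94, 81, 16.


Sum = 58 + 94 + 81 + 16 = 249
n = 4
Mean = 249/4 = 62.2500

Mean = 62.2500


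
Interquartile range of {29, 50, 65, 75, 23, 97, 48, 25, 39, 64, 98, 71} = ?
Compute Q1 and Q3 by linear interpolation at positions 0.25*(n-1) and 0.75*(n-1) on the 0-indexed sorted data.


Sorted: 23, 25, 29, 39, 48, 50, 64, 65, 71, 75, 97, 98
Q1 (25th %ile) = 36.5000
Q3 (75th %ile) = 72.0000
IQR = 72.0000 - 36.5000 = 35.5000

IQR = 35.5000


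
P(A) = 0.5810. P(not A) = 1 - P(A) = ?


P(not A) = 1 - 0.5810 = 0.4190

P(not A) = 0.4190


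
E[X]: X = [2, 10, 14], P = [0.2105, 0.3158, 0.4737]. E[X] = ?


E[X] = 2*0.2105 + 10*0.3158 + 14*0.4737
= 0.4210 + 3.1580 + 6.6318
= 10.2108

E[X] = 10.2108


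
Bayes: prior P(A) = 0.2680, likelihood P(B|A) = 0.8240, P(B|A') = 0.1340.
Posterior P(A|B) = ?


P(B) = P(B|A)*P(A) + P(B|A')*P(A')
= 0.8240*0.2680 + 0.1340*0.7320
= 0.220832 + 0.098088 = 0.318920
P(A|B) = 0.220832/0.318920 = 0.6924

P(A|B) = 0.6924


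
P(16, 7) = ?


P(16,7) = 16!/9!
= 20922789888000/362880
= 57657600

P(16,7) = 57657600


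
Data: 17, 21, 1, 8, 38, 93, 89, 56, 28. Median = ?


Sorted: 1, 8, 17, 21, 28, 38, 56, 89, 93
n = 9 (odd)
Middle value = 28

Median = 28


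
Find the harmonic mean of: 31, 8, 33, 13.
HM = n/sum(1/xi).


Sum of reciprocals = 1/31 + 1/8 + 1/33 + 1/13 = 0.264484
HM = 4/0.264484 = 15.1238

HM = 15.1238


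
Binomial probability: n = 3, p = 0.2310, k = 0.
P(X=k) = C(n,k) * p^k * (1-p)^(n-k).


C(3,0) = 1
p^0 = 1.000000
(1-p)^3 = 0.454757
P = 1 * 1.000000 * 0.454757 = 0.4548

P(X=0) = 0.4548


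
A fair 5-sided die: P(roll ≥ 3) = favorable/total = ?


Favorable outcomes (roll ≥ 3): 3
Total outcomes = 5
P = 3/5 = 0.6000

P = 0.6000


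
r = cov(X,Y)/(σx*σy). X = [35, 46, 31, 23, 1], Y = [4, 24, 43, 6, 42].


Mean X = 27.2000, Mean Y = 23.8000
SD X = 15.051910, SD Y = 16.785708
Cov = -95.960000
r = -95.960000/(15.051910*16.785708) = -0.3798

r = -0.3798


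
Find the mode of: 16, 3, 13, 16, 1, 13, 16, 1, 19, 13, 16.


Frequencies: 1:2, 3:1, 13:3, 16:4, 19:1
Max frequency = 4
Mode = 16

Mode = 16


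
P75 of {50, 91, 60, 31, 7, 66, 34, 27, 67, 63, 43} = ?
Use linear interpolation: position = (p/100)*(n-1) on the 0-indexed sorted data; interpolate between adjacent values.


Sorted: 7, 27, 31, 34, 43, 50, 60, 63, 66, 67, 91
n = 11
Index = 75/100 * 10 = 7.5000
Lower = data[7] = 63, Upper = data[8] = 66
P75 = 63 + 0.5000*(3) = 64.5000

P75 = 64.5000


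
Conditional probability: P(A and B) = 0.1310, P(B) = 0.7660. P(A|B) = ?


P(A|B) = 0.1310/0.7660 = 0.1710

P(A|B) = 0.1710


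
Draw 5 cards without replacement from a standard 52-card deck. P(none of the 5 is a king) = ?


P(no kings) = (48/52) × (47/51) × (46/50) × (45/49) × (44/48)
= 0.6588

P = 0.6588


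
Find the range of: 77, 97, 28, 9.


Max = 97, Min = 9
Range = 97 - 9 = 88

Range = 88


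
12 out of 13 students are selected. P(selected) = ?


P = 12/13 = 0.9231

P = 0.9231


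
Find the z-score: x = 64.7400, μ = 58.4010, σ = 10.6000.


z = (64.7400 - 58.4010)/10.6000
= 6.3390/10.6000
= 0.5980

z = 0.5980


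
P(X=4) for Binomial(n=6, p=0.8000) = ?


C(6,4) = 15
p^4 = 0.409600
(1-p)^2 = 0.040000
P = 15 * 0.409600 * 0.040000 = 0.2458

P(X=4) = 0.2458


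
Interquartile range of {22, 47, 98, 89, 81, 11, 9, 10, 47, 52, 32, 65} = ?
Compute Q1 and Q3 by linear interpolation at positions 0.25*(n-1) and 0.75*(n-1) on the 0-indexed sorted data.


Sorted: 9, 10, 11, 22, 32, 47, 47, 52, 65, 81, 89, 98
Q1 (25th %ile) = 19.2500
Q3 (75th %ile) = 69.0000
IQR = 69.0000 - 19.2500 = 49.7500

IQR = 49.7500


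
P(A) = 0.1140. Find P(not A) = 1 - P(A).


P(not A) = 1 - 0.1140 = 0.8860

P(not A) = 0.8860


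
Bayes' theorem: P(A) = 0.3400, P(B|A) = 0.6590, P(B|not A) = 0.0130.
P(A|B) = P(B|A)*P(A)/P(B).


P(B) = P(B|A)*P(A) + P(B|A')*P(A')
= 0.6590*0.3400 + 0.0130*0.6600
= 0.224060 + 0.008580 = 0.232640
P(A|B) = 0.224060/0.232640 = 0.9631

P(A|B) = 0.9631


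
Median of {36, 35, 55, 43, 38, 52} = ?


Sorted: 35, 36, 38, 43, 52, 55
n = 6 (even)
Middle values: 38 and 43
Median = (38+43)/2 = 40.5000

Median = 40.5000


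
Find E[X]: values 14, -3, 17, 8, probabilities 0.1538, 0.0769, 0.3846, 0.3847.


E[X] = 14*0.1538 - 3*0.0769 + 17*0.3846 + 8*0.3847
= 2.1532 - 0.2307 + 6.5382 + 3.0776
= 11.5383

E[X] = 11.5383


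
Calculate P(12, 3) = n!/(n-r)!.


P(12,3) = 12!/9!
= 479001600/362880
= 1320

P(12,3) = 1320


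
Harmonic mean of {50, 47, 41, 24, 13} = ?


Sum of reciprocals = 1/50 + 1/47 + 1/41 + 1/24 + 1/13 = 0.184257
HM = 5/0.184257 = 27.1361

HM = 27.1361


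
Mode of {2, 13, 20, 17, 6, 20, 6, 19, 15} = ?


Frequencies: 2:1, 6:2, 13:1, 15:1, 17:1, 19:1, 20:2
Max frequency = 2
Mode = 6, 20

Mode = 6, 20


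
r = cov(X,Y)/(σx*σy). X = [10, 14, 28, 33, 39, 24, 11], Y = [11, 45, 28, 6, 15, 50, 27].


Mean X = 22.7143, Mean Y = 26.0000
SD X = 10.524995, SD Y = 15.528775
Cov = -47.142857
r = -47.142857/(10.524995*15.528775) = -0.2884

r = -0.2884


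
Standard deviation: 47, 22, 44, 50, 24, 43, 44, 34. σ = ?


Mean = 38.5000
Variance = 98.5000
SD = sqrt(98.5000) = 9.9247

SD = 9.9247


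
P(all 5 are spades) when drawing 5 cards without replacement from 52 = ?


P(all spades) = (13/52) × (12/51) × (11/50) × (10/49) × (9/48)
= 0.0005

P = 0.0005


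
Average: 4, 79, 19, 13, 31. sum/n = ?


Sum = 4 + 79 + 19 + 13 + 31 = 146
n = 5
Mean = 146/5 = 29.2000

Mean = 29.2000


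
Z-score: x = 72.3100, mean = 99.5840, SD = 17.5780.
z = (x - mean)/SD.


z = (72.3100 - 99.5840)/17.5780
= -27.2740/17.5780
= -1.5516

z = -1.5516


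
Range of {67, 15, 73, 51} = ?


Max = 73, Min = 15
Range = 73 - 15 = 58

Range = 58


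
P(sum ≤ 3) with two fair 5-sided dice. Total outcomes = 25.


Total outcomes = 5×5 = 25
Favorable (sum ≤ 3): 3
P = 3/25 = 0.1200

P = 0.1200


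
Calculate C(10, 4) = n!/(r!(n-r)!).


C(10,4) = 10!/(4! × 6!)
= 3628800/(24 × 720)
= 210

C(10,4) = 210


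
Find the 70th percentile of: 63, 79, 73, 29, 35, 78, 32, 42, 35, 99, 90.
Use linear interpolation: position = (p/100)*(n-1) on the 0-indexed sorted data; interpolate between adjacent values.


Sorted: 29, 32, 35, 35, 42, 63, 73, 78, 79, 90, 99
n = 11
Index = 70/100 * 10 = 7.0000
Lower = data[7] = 78, Upper = data[8] = 79
P70 = 78 + 0*(1) = 78.0000

P70 = 78.0000


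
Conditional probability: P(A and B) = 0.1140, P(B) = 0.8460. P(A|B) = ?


P(A|B) = 0.1140/0.8460 = 0.1348

P(A|B) = 0.1348


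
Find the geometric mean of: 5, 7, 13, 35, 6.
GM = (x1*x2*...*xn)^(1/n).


Product = 5 × 7 × 13 × 35 × 6 = 95550
GM = 95550^(1/5) = 9.9094

GM = 9.9094


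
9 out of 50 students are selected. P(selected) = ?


P = 9/50 = 0.1800

P = 0.1800


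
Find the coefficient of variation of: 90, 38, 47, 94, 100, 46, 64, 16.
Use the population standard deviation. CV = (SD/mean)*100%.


Mean = 61.8750
SD = 28.3480
CV = (28.3480/61.8750)*100 = 45.8150%

CV = 45.8150%


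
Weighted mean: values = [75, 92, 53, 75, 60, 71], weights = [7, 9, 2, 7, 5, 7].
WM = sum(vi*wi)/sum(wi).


Numerator = 75*7 + 92*9 + 53*2 + 75*7 + 60*5 + 71*7 = 2781
Denominator = 7 + 9 + 2 + 7 + 5 + 7 = 37
WM = 2781/37 = 75.1622

WM = 75.1622


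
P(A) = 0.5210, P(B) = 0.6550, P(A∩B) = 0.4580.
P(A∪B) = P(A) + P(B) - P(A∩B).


P(A∪B) = 0.5210 + 0.6550 - 0.4580
= 1.1760 - 0.4580
= 0.7180

P(A∪B) = 0.7180


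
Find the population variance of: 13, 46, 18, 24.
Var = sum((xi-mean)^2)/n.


Mean = 25.2500
Squared deviations: 150.0625, 430.5625, 52.5625, 1.5625
Sum = 634.7500
Variance = 634.7500/4 = 158.6875

Variance = 158.6875


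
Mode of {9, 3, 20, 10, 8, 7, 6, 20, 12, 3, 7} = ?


Frequencies: 3:2, 6:1, 7:2, 8:1, 9:1, 10:1, 12:1, 20:2
Max frequency = 2
Mode = 3, 7, 20

Mode = 3, 7, 20


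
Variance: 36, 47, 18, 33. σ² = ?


Mean = 33.5000
Squared deviations: 6.2500, 182.2500, 240.2500, 0.2500
Sum = 429.0000
Variance = 429.0000/4 = 107.2500

Variance = 107.2500


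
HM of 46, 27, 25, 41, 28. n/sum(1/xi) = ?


Sum of reciprocals = 1/46 + 1/27 + 1/25 + 1/41 + 1/28 = 0.158881
HM = 5/0.158881 = 31.4702

HM = 31.4702


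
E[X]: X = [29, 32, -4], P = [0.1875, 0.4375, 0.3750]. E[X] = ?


E[X] = 29*0.1875 + 32*0.4375 - 4*0.3750
= 5.4375 + 14.0000 - 1.5000
= 17.9375

E[X] = 17.9375


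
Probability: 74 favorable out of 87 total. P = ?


P = 74/87 = 0.8506

P = 0.8506


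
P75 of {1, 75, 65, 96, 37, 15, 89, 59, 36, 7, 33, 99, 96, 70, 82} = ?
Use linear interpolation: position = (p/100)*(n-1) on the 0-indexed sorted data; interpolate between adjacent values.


Sorted: 1, 7, 15, 33, 36, 37, 59, 65, 70, 75, 82, 89, 96, 96, 99
n = 15
Index = 75/100 * 14 = 10.5000
Lower = data[10] = 82, Upper = data[11] = 89
P75 = 82 + 0.5000*(7) = 85.5000

P75 = 85.5000


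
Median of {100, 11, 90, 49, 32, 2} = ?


Sorted: 2, 11, 32, 49, 90, 100
n = 6 (even)
Middle values: 32 and 49
Median = (32+49)/2 = 40.5000

Median = 40.5000


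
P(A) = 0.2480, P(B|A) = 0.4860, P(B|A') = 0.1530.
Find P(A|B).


P(B) = P(B|A)*P(A) + P(B|A')*P(A')
= 0.4860*0.2480 + 0.1530*0.7520
= 0.120528 + 0.115056 = 0.235584
P(A|B) = 0.120528/0.235584 = 0.5116

P(A|B) = 0.5116


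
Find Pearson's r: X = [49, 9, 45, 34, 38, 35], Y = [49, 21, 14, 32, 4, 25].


Mean X = 35.0000, Mean Y = 24.1667
SD X = 12.793227, SD Y = 14.135259
Cov = 43.333333
r = 43.333333/(12.793227*14.135259) = 0.2396

r = 0.2396


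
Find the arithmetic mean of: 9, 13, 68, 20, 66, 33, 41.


Sum = 9 + 13 + 68 + 20 + 66 + 33 + 41 = 250
n = 7
Mean = 250/7 = 35.7143

Mean = 35.7143


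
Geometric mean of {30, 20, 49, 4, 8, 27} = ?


Product = 30 × 20 × 49 × 4 × 8 × 27 = 25401600
GM = 25401600^(1/6) = 17.1452

GM = 17.1452


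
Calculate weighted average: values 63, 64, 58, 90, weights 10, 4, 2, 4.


Numerator = 63*10 + 64*4 + 58*2 + 90*4 = 1362
Denominator = 10 + 4 + 2 + 4 = 20
WM = 1362/20 = 68.1000

WM = 68.1000


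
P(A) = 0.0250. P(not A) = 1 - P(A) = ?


P(not A) = 1 - 0.0250 = 0.9750

P(not A) = 0.9750


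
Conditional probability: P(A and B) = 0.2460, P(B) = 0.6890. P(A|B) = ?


P(A|B) = 0.2460/0.6890 = 0.3570

P(A|B) = 0.3570


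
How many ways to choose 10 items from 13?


C(13,10) = 13!/(10! × 3!)
= 6227020800/(3628800 × 6)
= 286

C(13,10) = 286


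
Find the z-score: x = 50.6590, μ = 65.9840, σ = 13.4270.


z = (50.6590 - 65.9840)/13.4270
= -15.3250/13.4270
= -1.1414

z = -1.1414


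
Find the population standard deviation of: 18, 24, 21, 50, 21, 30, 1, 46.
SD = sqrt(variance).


Mean = 26.3750
Variance = 216.7344
SD = sqrt(216.7344) = 14.7219

SD = 14.7219


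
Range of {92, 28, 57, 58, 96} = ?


Max = 96, Min = 28
Range = 96 - 28 = 68

Range = 68


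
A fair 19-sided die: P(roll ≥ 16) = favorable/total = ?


Favorable outcomes (roll ≥ 16): 4
Total outcomes = 19
P = 4/19 = 0.2105

P = 0.2105


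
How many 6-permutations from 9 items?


P(9,6) = 9!/3!
= 362880/6
= 60480

P(9,6) = 60480


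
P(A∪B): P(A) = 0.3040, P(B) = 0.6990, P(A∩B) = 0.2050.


P(A∪B) = 0.3040 + 0.6990 - 0.2050
= 1.0030 - 0.2050
= 0.7980

P(A∪B) = 0.7980


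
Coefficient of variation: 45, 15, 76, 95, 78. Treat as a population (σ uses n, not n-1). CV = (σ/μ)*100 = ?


Mean = 61.8000
SD = 28.4211
CV = (28.4211/61.8000)*100 = 45.9889%

CV = 45.9889%


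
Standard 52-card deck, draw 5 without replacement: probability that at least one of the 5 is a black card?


P(at least one) = 1 - P(none)
P(none) = (26/52) × (25/51) × (24/50) × (23/49) × (22/48) = 0.025310
P(at least one) = 1 - 0.025310 = 0.9747

P = 0.9747


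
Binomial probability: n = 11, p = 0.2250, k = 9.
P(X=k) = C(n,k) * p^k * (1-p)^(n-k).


C(11,9) = 55
p^9 = 1.477892e-06
(1-p)^2 = 0.600625
P = 55 * 1.477892e-06 * 0.600625 = 4.8821e-05

P(X=9) = 4.8821e-05


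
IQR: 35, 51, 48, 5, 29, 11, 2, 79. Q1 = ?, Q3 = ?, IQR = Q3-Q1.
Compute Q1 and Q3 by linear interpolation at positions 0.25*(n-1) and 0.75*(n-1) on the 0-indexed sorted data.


Sorted: 2, 5, 11, 29, 35, 48, 51, 79
Q1 (25th %ile) = 9.5000
Q3 (75th %ile) = 48.7500
IQR = 48.7500 - 9.5000 = 39.2500

IQR = 39.2500


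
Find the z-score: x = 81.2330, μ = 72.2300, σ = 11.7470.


z = (81.2330 - 72.2300)/11.7470
= 9.0030/11.7470
= 0.7664

z = 0.7664


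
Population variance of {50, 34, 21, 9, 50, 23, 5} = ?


Mean = 27.4286
Squared deviations: 509.4694, 43.1837, 41.3265, 339.6122, 509.4694, 19.6122, 503.0408
Sum = 1965.7143
Variance = 1965.7143/7 = 280.8163

Variance = 280.8163


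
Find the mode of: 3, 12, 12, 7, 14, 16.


Frequencies: 3:1, 7:1, 12:2, 14:1, 16:1
Max frequency = 2
Mode = 12

Mode = 12


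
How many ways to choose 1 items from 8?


C(8,1) = 8!/(1! × 7!)
= 40320/(1 × 5040)
= 8

C(8,1) = 8


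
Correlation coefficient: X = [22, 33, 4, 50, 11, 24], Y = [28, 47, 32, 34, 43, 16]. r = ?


Mean X = 24.0000, Mean Y = 33.3333
SD X = 14.888474, SD Y = 10.094003
Cov = 8.666667
r = 8.666667/(14.888474*10.094003) = 0.0577

r = 0.0577


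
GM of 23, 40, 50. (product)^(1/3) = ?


Product = 23 × 40 × 50 = 46000
GM = 46000^(1/3) = 35.8305

GM = 35.8305


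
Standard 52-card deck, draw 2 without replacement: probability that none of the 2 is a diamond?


P(no diamonds) = (39/52) × (38/51)
= 0.5588

P = 0.5588


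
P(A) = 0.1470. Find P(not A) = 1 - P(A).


P(not A) = 1 - 0.1470 = 0.8530

P(not A) = 0.8530


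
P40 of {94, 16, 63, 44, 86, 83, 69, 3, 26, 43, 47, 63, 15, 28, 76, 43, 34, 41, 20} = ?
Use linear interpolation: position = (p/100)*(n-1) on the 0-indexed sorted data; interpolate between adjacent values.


Sorted: 3, 15, 16, 20, 26, 28, 34, 41, 43, 43, 44, 47, 63, 63, 69, 76, 83, 86, 94
n = 19
Index = 40/100 * 18 = 7.2000
Lower = data[7] = 41, Upper = data[8] = 43
P40 = 41 + 0.2000*(2) = 41.4000

P40 = 41.4000


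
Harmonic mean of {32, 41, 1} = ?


Sum of reciprocals = 1/32 + 1/41 + 1/1 = 1.055640
HM = 3/1.055640 = 2.8419

HM = 2.8419


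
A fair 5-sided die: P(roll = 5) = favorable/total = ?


Favorable outcomes (roll = 5): 1
Total outcomes = 5
P = 1/5 = 0.2000

P = 0.2000


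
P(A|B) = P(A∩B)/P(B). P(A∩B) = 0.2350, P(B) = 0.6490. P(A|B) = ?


P(A|B) = 0.2350/0.6490 = 0.3621

P(A|B) = 0.3621


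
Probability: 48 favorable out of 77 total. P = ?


P = 48/77 = 0.6234

P = 0.6234


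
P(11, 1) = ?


P(11,1) = 11!/10!
= 39916800/3628800
= 11

P(11,1) = 11


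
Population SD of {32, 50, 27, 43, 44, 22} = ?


Mean = 36.3333
Variance = 100.2222
SD = sqrt(100.2222) = 10.0111

SD = 10.0111


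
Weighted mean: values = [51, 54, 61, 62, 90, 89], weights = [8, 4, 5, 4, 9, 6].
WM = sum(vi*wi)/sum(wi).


Numerator = 51*8 + 54*4 + 61*5 + 62*4 + 90*9 + 89*6 = 2521
Denominator = 8 + 4 + 5 + 4 + 9 + 6 = 36
WM = 2521/36 = 70.0278

WM = 70.0278


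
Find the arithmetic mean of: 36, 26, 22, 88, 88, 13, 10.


Sum = 36 + 26 + 22 + 88 + 88 + 13 + 10 = 283
n = 7
Mean = 283/7 = 40.4286

Mean = 40.4286


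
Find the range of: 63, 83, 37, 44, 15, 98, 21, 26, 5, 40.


Max = 98, Min = 5
Range = 98 - 5 = 93

Range = 93


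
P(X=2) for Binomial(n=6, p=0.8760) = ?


C(6,2) = 15
p^2 = 0.767376
(1-p)^4 = 0.000236
P = 15 * 0.767376 * 0.000236 = 0.0027

P(X=2) = 0.0027


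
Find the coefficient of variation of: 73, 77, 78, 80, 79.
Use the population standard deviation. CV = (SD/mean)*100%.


Mean = 77.4000
SD = 2.4166
CV = (2.4166/77.4000)*100 = 3.1222%

CV = 3.1222%


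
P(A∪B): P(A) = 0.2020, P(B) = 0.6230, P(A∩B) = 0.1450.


P(A∪B) = 0.2020 + 0.6230 - 0.1450
= 0.8250 - 0.1450
= 0.6800

P(A∪B) = 0.6800


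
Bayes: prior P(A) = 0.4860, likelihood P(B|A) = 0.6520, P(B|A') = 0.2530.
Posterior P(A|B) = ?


P(B) = P(B|A)*P(A) + P(B|A')*P(A')
= 0.6520*0.4860 + 0.2530*0.5140
= 0.316872 + 0.130042 = 0.446914
P(A|B) = 0.316872/0.446914 = 0.7090

P(A|B) = 0.7090


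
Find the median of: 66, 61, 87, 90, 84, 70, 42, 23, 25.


Sorted: 23, 25, 42, 61, 66, 70, 84, 87, 90
n = 9 (odd)
Middle value = 66

Median = 66


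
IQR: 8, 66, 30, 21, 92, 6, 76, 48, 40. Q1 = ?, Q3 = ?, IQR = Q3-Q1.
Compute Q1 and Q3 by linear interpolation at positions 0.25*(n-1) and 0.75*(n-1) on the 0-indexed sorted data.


Sorted: 6, 8, 21, 30, 40, 48, 66, 76, 92
Q1 (25th %ile) = 21.0000
Q3 (75th %ile) = 66.0000
IQR = 66.0000 - 21.0000 = 45.0000

IQR = 45.0000


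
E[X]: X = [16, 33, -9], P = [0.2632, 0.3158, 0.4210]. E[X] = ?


E[X] = 16*0.2632 + 33*0.3158 - 9*0.4210
= 4.2112 + 10.4214 - 3.7890
= 10.8436

E[X] = 10.8436


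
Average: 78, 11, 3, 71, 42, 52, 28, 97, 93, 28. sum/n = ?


Sum = 78 + 11 + 3 + 71 + 42 + 52 + 28 + 97 + 93 + 28 = 503
n = 10
Mean = 503/10 = 50.3000

Mean = 50.3000


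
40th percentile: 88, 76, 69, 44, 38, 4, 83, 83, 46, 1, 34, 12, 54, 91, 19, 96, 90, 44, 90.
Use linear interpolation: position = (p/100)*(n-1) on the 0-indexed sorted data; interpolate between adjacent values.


Sorted: 1, 4, 12, 19, 34, 38, 44, 44, 46, 54, 69, 76, 83, 83, 88, 90, 90, 91, 96
n = 19
Index = 40/100 * 18 = 7.2000
Lower = data[7] = 44, Upper = data[8] = 46
P40 = 44 + 0.2000*(2) = 44.4000

P40 = 44.4000


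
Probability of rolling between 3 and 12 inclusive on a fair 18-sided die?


Favorable outcomes (3 ≤ roll ≤ 12): 10
Total outcomes = 18
P = 10/18 = 0.5556

P = 0.5556


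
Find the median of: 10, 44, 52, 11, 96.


Sorted: 10, 11, 44, 52, 96
n = 5 (odd)
Middle value = 44

Median = 44


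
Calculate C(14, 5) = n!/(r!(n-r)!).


C(14,5) = 14!/(5! × 9!)
= 87178291200/(120 × 362880)
= 2002

C(14,5) = 2002


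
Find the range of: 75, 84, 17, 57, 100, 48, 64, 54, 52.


Max = 100, Min = 17
Range = 100 - 17 = 83

Range = 83


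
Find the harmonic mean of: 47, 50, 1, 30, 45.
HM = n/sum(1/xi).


Sum of reciprocals = 1/47 + 1/50 + 1/1 + 1/30 + 1/45 = 1.096832
HM = 5/1.096832 = 4.5586

HM = 4.5586


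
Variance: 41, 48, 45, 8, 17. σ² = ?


Mean = 31.8000
Squared deviations: 84.6400, 262.4400, 174.2400, 566.4400, 219.0400
Sum = 1306.8000
Variance = 1306.8000/5 = 261.3600

Variance = 261.3600


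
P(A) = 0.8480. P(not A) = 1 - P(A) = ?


P(not A) = 1 - 0.8480 = 0.1520

P(not A) = 0.1520


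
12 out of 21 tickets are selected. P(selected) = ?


P = 12/21 = 0.5714

P = 0.5714


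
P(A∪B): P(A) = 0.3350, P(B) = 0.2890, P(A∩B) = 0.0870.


P(A∪B) = 0.3350 + 0.2890 - 0.0870
= 0.6240 - 0.0870
= 0.5370

P(A∪B) = 0.5370


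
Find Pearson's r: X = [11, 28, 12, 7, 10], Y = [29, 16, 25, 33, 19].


Mean X = 13.6000, Mean Y = 24.4000
SD X = 7.391887, SD Y = 6.248200
Cov = -34.240000
r = -34.240000/(7.391887*6.248200) = -0.7414

r = -0.7414


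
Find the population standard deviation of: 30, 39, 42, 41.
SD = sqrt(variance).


Mean = 38.0000
Variance = 22.5000
SD = sqrt(22.5000) = 4.7434

SD = 4.7434


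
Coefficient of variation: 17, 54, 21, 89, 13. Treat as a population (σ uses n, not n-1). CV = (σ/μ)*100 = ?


Mean = 38.8000
SD = 29.0131
CV = (29.0131/38.8000)*100 = 74.7760%

CV = 74.7760%


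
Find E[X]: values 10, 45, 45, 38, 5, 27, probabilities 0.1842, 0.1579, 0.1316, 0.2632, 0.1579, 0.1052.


E[X] = 10*0.1842 + 45*0.1579 + 45*0.1316 + 38*0.2632 + 5*0.1579 + 27*0.1052
= 1.8420 + 7.1055 + 5.9220 + 10.0016 + 0.7895 + 2.8404
= 28.5010

E[X] = 28.5010


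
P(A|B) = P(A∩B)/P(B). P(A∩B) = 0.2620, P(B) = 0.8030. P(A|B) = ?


P(A|B) = 0.2620/0.8030 = 0.3263

P(A|B) = 0.3263


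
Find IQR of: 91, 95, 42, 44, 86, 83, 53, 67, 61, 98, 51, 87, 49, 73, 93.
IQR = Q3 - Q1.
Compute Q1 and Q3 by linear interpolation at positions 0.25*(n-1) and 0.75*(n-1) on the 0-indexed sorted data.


Sorted: 42, 44, 49, 51, 53, 61, 67, 73, 83, 86, 87, 91, 93, 95, 98
Q1 (25th %ile) = 52.0000
Q3 (75th %ile) = 89.0000
IQR = 89.0000 - 52.0000 = 37.0000

IQR = 37.0000


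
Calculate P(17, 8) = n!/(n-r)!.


P(17,8) = 17!/9!
= 355687428096000/362880
= 980179200

P(17,8) = 980179200


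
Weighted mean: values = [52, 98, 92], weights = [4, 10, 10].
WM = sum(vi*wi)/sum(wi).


Numerator = 52*4 + 98*10 + 92*10 = 2108
Denominator = 4 + 10 + 10 = 24
WM = 2108/24 = 87.8333

WM = 87.8333


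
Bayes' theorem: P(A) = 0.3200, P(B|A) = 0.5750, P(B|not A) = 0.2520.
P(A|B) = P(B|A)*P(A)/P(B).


P(B) = P(B|A)*P(A) + P(B|A')*P(A')
= 0.5750*0.3200 + 0.2520*0.6800
= 0.184000 + 0.171360 = 0.355360
P(A|B) = 0.184000/0.355360 = 0.5178

P(A|B) = 0.5178


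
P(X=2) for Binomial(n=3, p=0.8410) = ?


C(3,2) = 3
p^2 = 0.707281
(1-p)^1 = 0.159000
P = 3 * 0.707281 * 0.159000 = 0.3374

P(X=2) = 0.3374


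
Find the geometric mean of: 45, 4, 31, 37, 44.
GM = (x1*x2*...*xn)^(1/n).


Product = 45 × 4 × 31 × 37 × 44 = 9084240
GM = 9084240^(1/5) = 24.6410

GM = 24.6410


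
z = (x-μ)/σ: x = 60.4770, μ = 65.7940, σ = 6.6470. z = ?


z = (60.4770 - 65.7940)/6.6470
= -5.3170/6.6470
= -0.7999

z = -0.7999


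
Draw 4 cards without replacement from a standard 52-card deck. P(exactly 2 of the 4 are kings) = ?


Hypergeometric: P(X=2) = C(4,2)·C(48,2) / C(52,4)
= 6 × 1128 / 270725
= 6768/270725 = 0.0250

P = 0.0250


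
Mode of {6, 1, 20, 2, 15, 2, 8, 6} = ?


Frequencies: 1:1, 2:2, 6:2, 8:1, 15:1, 20:1
Max frequency = 2
Mode = 2, 6

Mode = 2, 6


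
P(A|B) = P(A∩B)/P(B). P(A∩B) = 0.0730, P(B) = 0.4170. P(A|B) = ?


P(A|B) = 0.0730/0.4170 = 0.1751

P(A|B) = 0.1751


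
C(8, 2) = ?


C(8,2) = 8!/(2! × 6!)
= 40320/(2 × 720)
= 28

C(8,2) = 28


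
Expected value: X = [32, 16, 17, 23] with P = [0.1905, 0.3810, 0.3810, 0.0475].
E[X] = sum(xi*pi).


E[X] = 32*0.1905 + 16*0.3810 + 17*0.3810 + 23*0.0475
= 6.0960 + 6.0960 + 6.4770 + 1.0925
= 19.7615

E[X] = 19.7615


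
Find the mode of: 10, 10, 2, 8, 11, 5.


Frequencies: 2:1, 5:1, 8:1, 10:2, 11:1
Max frequency = 2
Mode = 10

Mode = 10


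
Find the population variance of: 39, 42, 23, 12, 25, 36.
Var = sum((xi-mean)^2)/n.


Mean = 29.5000
Squared deviations: 90.2500, 156.2500, 42.2500, 306.2500, 20.2500, 42.2500
Sum = 657.5000
Variance = 657.5000/6 = 109.5833

Variance = 109.5833


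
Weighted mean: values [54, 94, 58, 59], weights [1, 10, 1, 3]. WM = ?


Numerator = 54*1 + 94*10 + 58*1 + 59*3 = 1229
Denominator = 1 + 10 + 1 + 3 = 15
WM = 1229/15 = 81.9333

WM = 81.9333


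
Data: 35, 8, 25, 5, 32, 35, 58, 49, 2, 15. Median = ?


Sorted: 2, 5, 8, 15, 25, 32, 35, 35, 49, 58
n = 10 (even)
Middle values: 25 and 32
Median = (25+32)/2 = 28.5000

Median = 28.5000


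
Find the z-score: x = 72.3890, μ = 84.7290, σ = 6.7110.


z = (72.3890 - 84.7290)/6.7110
= -12.3400/6.7110
= -1.8388

z = -1.8388


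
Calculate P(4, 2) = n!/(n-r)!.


P(4,2) = 4!/2!
= 24/2
= 12

P(4,2) = 12


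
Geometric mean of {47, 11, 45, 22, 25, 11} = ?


Product = 47 × 11 × 45 × 22 × 25 × 11 = 140753250
GM = 140753250^(1/6) = 22.8074

GM = 22.8074


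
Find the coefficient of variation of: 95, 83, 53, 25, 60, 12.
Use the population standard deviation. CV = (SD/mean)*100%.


Mean = 54.6667
SD = 29.3295
CV = (29.3295/54.6667)*100 = 53.6516%

CV = 53.6516%


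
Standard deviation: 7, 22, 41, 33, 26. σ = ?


Mean = 25.8000
Variance = 130.1600
SD = sqrt(130.1600) = 11.4088

SD = 11.4088


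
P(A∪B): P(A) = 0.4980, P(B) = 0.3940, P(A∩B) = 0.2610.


P(A∪B) = 0.4980 + 0.3940 - 0.2610
= 0.8920 - 0.2610
= 0.6310

P(A∪B) = 0.6310


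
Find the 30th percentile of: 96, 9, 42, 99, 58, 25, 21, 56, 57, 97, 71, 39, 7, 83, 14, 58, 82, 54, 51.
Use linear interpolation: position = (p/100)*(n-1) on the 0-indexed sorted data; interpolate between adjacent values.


Sorted: 7, 9, 14, 21, 25, 39, 42, 51, 54, 56, 57, 58, 58, 71, 82, 83, 96, 97, 99
n = 19
Index = 30/100 * 18 = 5.4000
Lower = data[5] = 39, Upper = data[6] = 42
P30 = 39 + 0.4000*(3) = 40.2000

P30 = 40.2000


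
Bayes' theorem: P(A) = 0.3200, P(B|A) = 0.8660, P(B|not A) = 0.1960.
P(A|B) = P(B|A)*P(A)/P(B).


P(B) = P(B|A)*P(A) + P(B|A')*P(A')
= 0.8660*0.3200 + 0.1960*0.6800
= 0.277120 + 0.133280 = 0.410400
P(A|B) = 0.277120/0.410400 = 0.6752

P(A|B) = 0.6752


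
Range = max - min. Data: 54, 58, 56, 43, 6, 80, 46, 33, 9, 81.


Max = 81, Min = 6
Range = 81 - 6 = 75

Range = 75


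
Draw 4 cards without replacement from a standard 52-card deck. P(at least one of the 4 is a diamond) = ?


P(at least one) = 1 - P(none)
P(none) = (39/52) × (38/51) × (37/50) × (36/49) = 0.303818
P(at least one) = 1 - 0.303818 = 0.6962

P = 0.6962


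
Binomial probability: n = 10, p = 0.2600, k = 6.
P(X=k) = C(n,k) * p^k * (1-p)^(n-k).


C(10,6) = 210
p^6 = 0.000309
(1-p)^4 = 0.299866
P = 210 * 0.000309 * 0.299866 = 0.0195

P(X=6) = 0.0195


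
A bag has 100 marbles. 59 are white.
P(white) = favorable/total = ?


P = 59/100 = 0.5900

P = 0.5900


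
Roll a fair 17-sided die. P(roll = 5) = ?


Favorable outcomes (roll = 5): 1
Total outcomes = 17
P = 1/17 = 0.0588

P = 0.0588


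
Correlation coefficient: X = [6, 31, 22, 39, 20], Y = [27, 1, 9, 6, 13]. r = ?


Mean X = 23.6000, Mean Y = 11.2000
SD X = 11.110356, SD Y = 8.818163
Cov = -87.320000
r = -87.320000/(11.110356*8.818163) = -0.8913

r = -0.8913


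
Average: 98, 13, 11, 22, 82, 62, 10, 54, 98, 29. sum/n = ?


Sum = 98 + 13 + 11 + 22 + 82 + 62 + 10 + 54 + 98 + 29 = 479
n = 10
Mean = 479/10 = 47.9000

Mean = 47.9000


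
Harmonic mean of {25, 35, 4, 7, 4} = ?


Sum of reciprocals = 1/25 + 1/35 + 1/4 + 1/7 + 1/4 = 0.711429
HM = 5/0.711429 = 7.0281

HM = 7.0281


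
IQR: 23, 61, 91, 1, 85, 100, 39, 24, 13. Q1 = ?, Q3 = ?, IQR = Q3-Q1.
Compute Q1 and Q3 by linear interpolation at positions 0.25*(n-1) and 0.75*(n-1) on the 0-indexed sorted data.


Sorted: 1, 13, 23, 24, 39, 61, 85, 91, 100
Q1 (25th %ile) = 23.0000
Q3 (75th %ile) = 85.0000
IQR = 85.0000 - 23.0000 = 62.0000

IQR = 62.0000


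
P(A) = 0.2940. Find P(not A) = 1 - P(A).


P(not A) = 1 - 0.2940 = 0.7060

P(not A) = 0.7060


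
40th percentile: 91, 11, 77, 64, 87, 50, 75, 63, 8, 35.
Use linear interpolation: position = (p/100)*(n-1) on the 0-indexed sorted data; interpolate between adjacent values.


Sorted: 8, 11, 35, 50, 63, 64, 75, 77, 87, 91
n = 10
Index = 40/100 * 9 = 3.6000
Lower = data[3] = 50, Upper = data[4] = 63
P40 = 50 + 0.6000*(13) = 57.8000

P40 = 57.8000


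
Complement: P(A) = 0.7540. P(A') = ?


P(not A) = 1 - 0.7540 = 0.2460

P(not A) = 0.2460


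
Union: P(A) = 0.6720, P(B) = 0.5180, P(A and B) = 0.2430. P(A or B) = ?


P(A∪B) = 0.6720 + 0.5180 - 0.2430
= 1.1900 - 0.2430
= 0.9470

P(A∪B) = 0.9470


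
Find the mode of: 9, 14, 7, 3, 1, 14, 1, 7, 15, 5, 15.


Frequencies: 1:2, 3:1, 5:1, 7:2, 9:1, 14:2, 15:2
Max frequency = 2
Mode = 1, 7, 14, 15

Mode = 1, 7, 14, 15


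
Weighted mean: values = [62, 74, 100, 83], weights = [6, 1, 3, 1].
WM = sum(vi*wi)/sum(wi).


Numerator = 62*6 + 74*1 + 100*3 + 83*1 = 829
Denominator = 6 + 1 + 3 + 1 = 11
WM = 829/11 = 75.3636

WM = 75.3636


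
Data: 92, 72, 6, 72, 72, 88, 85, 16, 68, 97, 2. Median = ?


Sorted: 2, 6, 16, 68, 72, 72, 72, 85, 88, 92, 97
n = 11 (odd)
Middle value = 72

Median = 72


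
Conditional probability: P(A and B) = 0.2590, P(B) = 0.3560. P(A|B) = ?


P(A|B) = 0.2590/0.3560 = 0.7275

P(A|B) = 0.7275


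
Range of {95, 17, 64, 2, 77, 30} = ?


Max = 95, Min = 2
Range = 95 - 2 = 93

Range = 93


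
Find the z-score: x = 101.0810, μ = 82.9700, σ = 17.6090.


z = (101.0810 - 82.9700)/17.6090
= 18.1110/17.6090
= 1.0285

z = 1.0285


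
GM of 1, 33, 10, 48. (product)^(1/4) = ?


Product = 1 × 33 × 10 × 48 = 15840
GM = 15840^(1/4) = 11.2186

GM = 11.2186


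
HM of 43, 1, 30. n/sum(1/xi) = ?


Sum of reciprocals = 1/43 + 1/1 + 1/30 = 1.056589
HM = 3/1.056589 = 2.8393

HM = 2.8393


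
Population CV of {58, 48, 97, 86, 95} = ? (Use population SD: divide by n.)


Mean = 76.8000
SD = 20.0340
CV = (20.0340/76.8000)*100 = 26.0859%

CV = 26.0859%


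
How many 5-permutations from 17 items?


P(17,5) = 17!/12!
= 355687428096000/479001600
= 742560

P(17,5) = 742560


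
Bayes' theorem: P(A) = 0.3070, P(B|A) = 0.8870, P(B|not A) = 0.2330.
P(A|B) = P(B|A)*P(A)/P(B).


P(B) = P(B|A)*P(A) + P(B|A')*P(A')
= 0.8870*0.3070 + 0.2330*0.6930
= 0.272309 + 0.161469 = 0.433778
P(A|B) = 0.272309/0.433778 = 0.6278

P(A|B) = 0.6278


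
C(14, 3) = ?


C(14,3) = 14!/(3! × 11!)
= 87178291200/(6 × 39916800)
= 364

C(14,3) = 364


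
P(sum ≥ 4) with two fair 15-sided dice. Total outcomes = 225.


Total outcomes = 15×15 = 225
Favorable (sum ≥ 4): 222
P = 222/225 = 0.9867

P = 0.9867


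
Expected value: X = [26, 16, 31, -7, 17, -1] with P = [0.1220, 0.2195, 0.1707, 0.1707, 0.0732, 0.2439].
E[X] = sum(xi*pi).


E[X] = 26*0.1220 + 16*0.2195 + 31*0.1707 - 7*0.1707 + 17*0.0732 - 1*0.2439
= 3.1720 + 3.5120 + 5.2917 - 1.1949 + 1.2444 - 0.2439
= 11.7813

E[X] = 11.7813


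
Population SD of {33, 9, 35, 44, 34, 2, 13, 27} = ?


Mean = 24.6250
Variance = 192.2344
SD = sqrt(192.2344) = 13.8649

SD = 13.8649


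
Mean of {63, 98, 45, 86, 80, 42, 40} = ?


Sum = 63 + 98 + 45 + 86 + 80 + 42 + 40 = 454
n = 7
Mean = 454/7 = 64.8571

Mean = 64.8571


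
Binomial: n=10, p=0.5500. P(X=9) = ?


C(10,9) = 10
p^9 = 0.004605
(1-p)^1 = 0.450000
P = 10 * 0.004605 * 0.450000 = 0.0207

P(X=9) = 0.0207


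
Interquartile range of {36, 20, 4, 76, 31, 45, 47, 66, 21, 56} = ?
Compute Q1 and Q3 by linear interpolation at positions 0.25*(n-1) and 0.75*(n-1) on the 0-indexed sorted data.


Sorted: 4, 20, 21, 31, 36, 45, 47, 56, 66, 76
Q1 (25th %ile) = 23.5000
Q3 (75th %ile) = 53.7500
IQR = 53.7500 - 23.5000 = 30.2500

IQR = 30.2500


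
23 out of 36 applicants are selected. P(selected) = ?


P = 23/36 = 0.6389

P = 0.6389


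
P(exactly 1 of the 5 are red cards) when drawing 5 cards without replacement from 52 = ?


Hypergeometric: P(X=1) = C(26,1)·C(26,4) / C(52,5)
= 26 × 14950 / 2598960
= 388700/2598960 = 0.1496

P = 0.1496


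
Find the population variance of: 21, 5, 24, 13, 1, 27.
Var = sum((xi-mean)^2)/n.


Mean = 15.1667
Squared deviations: 34.0278, 103.3611, 78.0278, 4.6944, 200.6944, 140.0278
Sum = 560.8333
Variance = 560.8333/6 = 93.4722

Variance = 93.4722


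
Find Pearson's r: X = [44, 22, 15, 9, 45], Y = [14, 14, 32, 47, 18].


Mean X = 27.0000, Mean Y = 25.0000
SD X = 14.872794, SD Y = 12.837445
Cov = -147.600000
r = -147.600000/(14.872794*12.837445) = -0.7731

r = -0.7731


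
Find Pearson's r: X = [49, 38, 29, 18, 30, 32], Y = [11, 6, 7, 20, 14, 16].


Mean X = 32.6667, Mean Y = 12.3333
SD X = 9.410396, SD Y = 4.921608
Cov = -25.888889
r = -25.888889/(9.410396*4.921608) = -0.5590

r = -0.5590


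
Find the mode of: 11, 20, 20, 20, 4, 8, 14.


Frequencies: 4:1, 8:1, 11:1, 14:1, 20:3
Max frequency = 3
Mode = 20

Mode = 20


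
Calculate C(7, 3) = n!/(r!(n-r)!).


C(7,3) = 7!/(3! × 4!)
= 5040/(6 × 24)
= 35

C(7,3) = 35


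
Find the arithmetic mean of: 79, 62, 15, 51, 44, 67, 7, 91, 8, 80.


Sum = 79 + 62 + 15 + 51 + 44 + 67 + 7 + 91 + 8 + 80 = 504
n = 10
Mean = 504/10 = 50.4000

Mean = 50.4000


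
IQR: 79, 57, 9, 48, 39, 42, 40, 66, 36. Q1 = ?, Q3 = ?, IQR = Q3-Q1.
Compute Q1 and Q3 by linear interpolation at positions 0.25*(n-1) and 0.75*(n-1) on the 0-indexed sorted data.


Sorted: 9, 36, 39, 40, 42, 48, 57, 66, 79
Q1 (25th %ile) = 39.0000
Q3 (75th %ile) = 57.0000
IQR = 57.0000 - 39.0000 = 18.0000

IQR = 18.0000


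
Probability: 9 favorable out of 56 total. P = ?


P = 9/56 = 0.1607

P = 0.1607


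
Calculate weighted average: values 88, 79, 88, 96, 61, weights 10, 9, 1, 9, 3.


Numerator = 88*10 + 79*9 + 88*1 + 96*9 + 61*3 = 2726
Denominator = 10 + 9 + 1 + 9 + 3 = 32
WM = 2726/32 = 85.1875

WM = 85.1875


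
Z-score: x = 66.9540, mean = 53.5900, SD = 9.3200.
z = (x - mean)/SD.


z = (66.9540 - 53.5900)/9.3200
= 13.3640/9.3200
= 1.4339

z = 1.4339


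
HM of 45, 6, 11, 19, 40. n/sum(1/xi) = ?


Sum of reciprocals = 1/45 + 1/6 + 1/11 + 1/19 + 1/40 = 0.357430
HM = 5/0.357430 = 13.9888

HM = 13.9888


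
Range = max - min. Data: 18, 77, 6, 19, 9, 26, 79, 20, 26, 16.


Max = 79, Min = 6
Range = 79 - 6 = 73

Range = 73


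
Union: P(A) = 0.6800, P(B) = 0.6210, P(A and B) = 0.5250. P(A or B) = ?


P(A∪B) = 0.6800 + 0.6210 - 0.5250
= 1.3010 - 0.5250
= 0.7760

P(A∪B) = 0.7760


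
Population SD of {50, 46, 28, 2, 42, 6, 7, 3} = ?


Mean = 23.0000
Variance = 378.7500
SD = sqrt(378.7500) = 19.4615

SD = 19.4615


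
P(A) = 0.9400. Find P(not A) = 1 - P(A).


P(not A) = 1 - 0.9400 = 0.0600

P(not A) = 0.0600


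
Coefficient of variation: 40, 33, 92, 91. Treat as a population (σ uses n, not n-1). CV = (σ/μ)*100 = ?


Mean = 64.0000
SD = 27.6134
CV = (27.6134/64.0000)*100 = 43.1459%

CV = 43.1459%


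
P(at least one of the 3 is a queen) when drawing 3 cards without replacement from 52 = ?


P(at least one) = 1 - P(none)
P(none) = (48/52) × (47/51) × (46/50) = 0.782624
P(at least one) = 1 - 0.782624 = 0.2174

P = 0.2174


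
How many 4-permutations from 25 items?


P(25,4) = 25!/21!
= 15511210043330985984000000/51090942171709440000
= 303600

P(25,4) = 303600


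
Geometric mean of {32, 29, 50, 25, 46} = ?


Product = 32 × 29 × 50 × 25 × 46 = 53360000
GM = 53360000^(1/5) = 35.1110

GM = 35.1110


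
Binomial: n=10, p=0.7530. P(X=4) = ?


C(10,4) = 210
p^4 = 0.321499
(1-p)^6 = 0.000227
P = 210 * 0.321499 * 0.000227 = 0.0153

P(X=4) = 0.0153


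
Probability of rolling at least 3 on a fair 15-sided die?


Favorable outcomes (roll ≥ 3): 13
Total outcomes = 15
P = 13/15 = 0.8667

P = 0.8667


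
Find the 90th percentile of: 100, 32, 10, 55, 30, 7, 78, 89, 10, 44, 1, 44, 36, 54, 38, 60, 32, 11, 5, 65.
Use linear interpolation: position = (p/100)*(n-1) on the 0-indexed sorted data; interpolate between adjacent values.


Sorted: 1, 5, 7, 10, 10, 11, 30, 32, 32, 36, 38, 44, 44, 54, 55, 60, 65, 78, 89, 100
n = 20
Index = 90/100 * 19 = 17.1000
Lower = data[17] = 78, Upper = data[18] = 89
P90 = 78 + 0.1000*(11) = 79.1000

P90 = 79.1000


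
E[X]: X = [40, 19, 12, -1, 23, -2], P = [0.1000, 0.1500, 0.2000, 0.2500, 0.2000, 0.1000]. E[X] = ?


E[X] = 40*0.1000 + 19*0.1500 + 12*0.2000 - 1*0.2500 + 23*0.2000 - 2*0.1000
= 4.0000 + 2.8500 + 2.4000 - 0.2500 + 4.6000 - 0.2000
= 13.4000

E[X] = 13.4000


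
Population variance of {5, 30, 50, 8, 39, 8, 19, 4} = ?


Mean = 20.3750
Squared deviations: 236.3906, 92.6406, 877.6406, 153.1406, 346.8906, 153.1406, 1.8906, 268.1406
Sum = 2129.8750
Variance = 2129.8750/8 = 266.2344

Variance = 266.2344


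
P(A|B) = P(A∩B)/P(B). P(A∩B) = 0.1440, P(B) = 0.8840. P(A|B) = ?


P(A|B) = 0.1440/0.8840 = 0.1629

P(A|B) = 0.1629


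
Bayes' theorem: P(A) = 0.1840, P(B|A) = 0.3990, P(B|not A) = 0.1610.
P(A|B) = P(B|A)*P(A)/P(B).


P(B) = P(B|A)*P(A) + P(B|A')*P(A')
= 0.3990*0.1840 + 0.1610*0.8160
= 0.073416 + 0.131376 = 0.204792
P(A|B) = 0.073416/0.204792 = 0.3585

P(A|B) = 0.3585


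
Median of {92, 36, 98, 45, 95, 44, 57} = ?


Sorted: 36, 44, 45, 57, 92, 95, 98
n = 7 (odd)
Middle value = 57

Median = 57


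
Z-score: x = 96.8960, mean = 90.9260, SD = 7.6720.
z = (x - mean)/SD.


z = (96.8960 - 90.9260)/7.6720
= 5.9700/7.6720
= 0.7782

z = 0.7782


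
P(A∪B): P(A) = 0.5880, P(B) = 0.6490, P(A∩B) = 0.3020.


P(A∪B) = 0.5880 + 0.6490 - 0.3020
= 1.2370 - 0.3020
= 0.9350

P(A∪B) = 0.9350


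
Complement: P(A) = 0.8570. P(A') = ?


P(not A) = 1 - 0.8570 = 0.1430

P(not A) = 0.1430


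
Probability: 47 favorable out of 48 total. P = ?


P = 47/48 = 0.9792

P = 0.9792


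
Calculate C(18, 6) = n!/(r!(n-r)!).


C(18,6) = 18!/(6! × 12!)
= 6402373705728000/(720 × 479001600)
= 18564

C(18,6) = 18564


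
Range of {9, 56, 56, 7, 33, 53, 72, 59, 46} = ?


Max = 72, Min = 7
Range = 72 - 7 = 65

Range = 65


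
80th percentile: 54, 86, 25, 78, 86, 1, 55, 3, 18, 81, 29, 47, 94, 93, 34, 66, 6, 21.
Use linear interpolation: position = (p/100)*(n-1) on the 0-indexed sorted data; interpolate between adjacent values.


Sorted: 1, 3, 6, 18, 21, 25, 29, 34, 47, 54, 55, 66, 78, 81, 86, 86, 93, 94
n = 18
Index = 80/100 * 17 = 13.6000
Lower = data[13] = 81, Upper = data[14] = 86
P80 = 81 + 0.6000*(5) = 84.0000

P80 = 84.0000


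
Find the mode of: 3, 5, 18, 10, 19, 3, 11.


Frequencies: 3:2, 5:1, 10:1, 11:1, 18:1, 19:1
Max frequency = 2
Mode = 3

Mode = 3


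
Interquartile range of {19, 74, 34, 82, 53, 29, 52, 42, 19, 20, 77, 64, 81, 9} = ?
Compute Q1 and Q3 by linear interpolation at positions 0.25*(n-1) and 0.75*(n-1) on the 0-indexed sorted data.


Sorted: 9, 19, 19, 20, 29, 34, 42, 52, 53, 64, 74, 77, 81, 82
Q1 (25th %ile) = 22.2500
Q3 (75th %ile) = 71.5000
IQR = 71.5000 - 22.2500 = 49.2500

IQR = 49.2500


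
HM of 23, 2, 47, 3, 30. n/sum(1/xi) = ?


Sum of reciprocals = 1/23 + 1/2 + 1/47 + 1/3 + 1/30 = 0.931422
HM = 5/0.931422 = 5.3681

HM = 5.3681


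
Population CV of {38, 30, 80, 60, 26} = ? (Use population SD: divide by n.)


Mean = 46.8000
SD = 20.3411
CV = (20.3411/46.8000)*100 = 43.4639%

CV = 43.4639%


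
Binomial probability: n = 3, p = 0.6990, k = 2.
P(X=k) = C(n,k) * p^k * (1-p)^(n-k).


C(3,2) = 3
p^2 = 0.488601
(1-p)^1 = 0.301000
P = 3 * 0.488601 * 0.301000 = 0.4412

P(X=2) = 0.4412


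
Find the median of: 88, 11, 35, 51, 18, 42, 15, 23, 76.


Sorted: 11, 15, 18, 23, 35, 42, 51, 76, 88
n = 9 (odd)
Middle value = 35

Median = 35


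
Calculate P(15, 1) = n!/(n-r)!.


P(15,1) = 15!/14!
= 1307674368000/87178291200
= 15

P(15,1) = 15


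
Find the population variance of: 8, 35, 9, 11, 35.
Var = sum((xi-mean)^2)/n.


Mean = 19.6000
Squared deviations: 134.5600, 237.1600, 112.3600, 73.9600, 237.1600
Sum = 795.2000
Variance = 795.2000/5 = 159.0400

Variance = 159.0400


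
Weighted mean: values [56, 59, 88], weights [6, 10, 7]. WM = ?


Numerator = 56*6 + 59*10 + 88*7 = 1542
Denominator = 6 + 10 + 7 = 23
WM = 1542/23 = 67.0435

WM = 67.0435


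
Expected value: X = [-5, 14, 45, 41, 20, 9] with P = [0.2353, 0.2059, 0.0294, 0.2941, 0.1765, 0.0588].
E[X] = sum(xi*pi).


E[X] = -5*0.2353 + 14*0.2059 + 45*0.0294 + 41*0.2941 + 20*0.1765 + 9*0.0588
= -1.1765 + 2.8826 + 1.3230 + 12.0581 + 3.5300 + 0.5292
= 19.1464

E[X] = 19.1464


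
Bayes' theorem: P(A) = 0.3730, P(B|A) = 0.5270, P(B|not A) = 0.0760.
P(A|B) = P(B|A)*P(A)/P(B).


P(B) = P(B|A)*P(A) + P(B|A')*P(A')
= 0.5270*0.3730 + 0.0760*0.6270
= 0.196571 + 0.047652 = 0.244223
P(A|B) = 0.196571/0.244223 = 0.8049

P(A|B) = 0.8049


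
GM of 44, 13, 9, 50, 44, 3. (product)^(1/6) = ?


Product = 44 × 13 × 9 × 50 × 44 × 3 = 33976800
GM = 33976800^(1/6) = 17.9969

GM = 17.9969


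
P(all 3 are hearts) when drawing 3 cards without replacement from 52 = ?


P(all hearts) = (13/52) × (12/51) × (11/50)
= 0.0129

P = 0.0129


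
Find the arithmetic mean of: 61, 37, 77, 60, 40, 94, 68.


Sum = 61 + 37 + 77 + 60 + 40 + 94 + 68 = 437
n = 7
Mean = 437/7 = 62.4286

Mean = 62.4286
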